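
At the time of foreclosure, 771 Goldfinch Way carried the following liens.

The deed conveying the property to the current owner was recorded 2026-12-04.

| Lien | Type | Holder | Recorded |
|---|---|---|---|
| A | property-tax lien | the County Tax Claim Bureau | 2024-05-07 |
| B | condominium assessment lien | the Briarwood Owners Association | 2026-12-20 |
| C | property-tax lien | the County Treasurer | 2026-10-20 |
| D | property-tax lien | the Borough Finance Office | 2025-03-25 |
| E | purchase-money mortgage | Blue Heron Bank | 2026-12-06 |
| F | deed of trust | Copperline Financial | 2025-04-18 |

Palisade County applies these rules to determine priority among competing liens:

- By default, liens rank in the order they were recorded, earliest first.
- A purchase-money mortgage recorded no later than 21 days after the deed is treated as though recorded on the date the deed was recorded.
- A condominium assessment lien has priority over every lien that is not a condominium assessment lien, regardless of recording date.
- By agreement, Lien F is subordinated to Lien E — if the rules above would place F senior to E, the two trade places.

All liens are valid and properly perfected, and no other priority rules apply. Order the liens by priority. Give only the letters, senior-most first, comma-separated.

Adjusting effective dates: E relates back to the deed date 2026-12-04.
As a condominium assessment lien, B is senior to every other lien.
Among the remaining liens, by effective date: A (2024-05-07), D (2025-03-25), F (2025-04-18), C (2026-10-20), E (2026-12-04).
F would otherwise be senior to E, so under the subordination agreement F and E exchange positions.

B, A, D, E, C, F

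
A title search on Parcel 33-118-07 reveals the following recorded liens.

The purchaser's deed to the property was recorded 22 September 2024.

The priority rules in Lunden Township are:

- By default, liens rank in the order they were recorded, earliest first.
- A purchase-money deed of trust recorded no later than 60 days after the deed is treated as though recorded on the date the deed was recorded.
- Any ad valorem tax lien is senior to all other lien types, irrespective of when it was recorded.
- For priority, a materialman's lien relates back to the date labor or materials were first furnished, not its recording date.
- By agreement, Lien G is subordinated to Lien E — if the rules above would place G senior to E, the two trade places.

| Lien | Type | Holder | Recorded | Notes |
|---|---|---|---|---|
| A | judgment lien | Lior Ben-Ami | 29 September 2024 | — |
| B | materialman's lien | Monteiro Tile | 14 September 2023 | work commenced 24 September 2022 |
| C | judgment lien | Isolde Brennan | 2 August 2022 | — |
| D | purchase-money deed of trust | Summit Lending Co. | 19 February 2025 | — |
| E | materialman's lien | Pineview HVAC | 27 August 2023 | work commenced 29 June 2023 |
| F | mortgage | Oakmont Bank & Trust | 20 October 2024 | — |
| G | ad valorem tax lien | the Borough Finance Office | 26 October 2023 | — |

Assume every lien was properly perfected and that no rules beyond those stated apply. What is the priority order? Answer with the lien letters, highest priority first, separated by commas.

E, C, B, G, A, F, D

Adjusting effective dates: B is treated as recorded 24 September 2022, the work-commencement date; D missed the 60-day window (150 days after the deed), so its recording date stands; E's effective date is 29 June 2023, when work began.
G, as an ad valorem tax lien, has superpriority and ranks first.
Ordering the rest by effective date: C (2 August 2022), B (24 September 2022), E (29 June 2023), A (29 September 2024), F (20 October 2024), D (19 February 2025).
G is senior to E before the subordination, so the two trade places.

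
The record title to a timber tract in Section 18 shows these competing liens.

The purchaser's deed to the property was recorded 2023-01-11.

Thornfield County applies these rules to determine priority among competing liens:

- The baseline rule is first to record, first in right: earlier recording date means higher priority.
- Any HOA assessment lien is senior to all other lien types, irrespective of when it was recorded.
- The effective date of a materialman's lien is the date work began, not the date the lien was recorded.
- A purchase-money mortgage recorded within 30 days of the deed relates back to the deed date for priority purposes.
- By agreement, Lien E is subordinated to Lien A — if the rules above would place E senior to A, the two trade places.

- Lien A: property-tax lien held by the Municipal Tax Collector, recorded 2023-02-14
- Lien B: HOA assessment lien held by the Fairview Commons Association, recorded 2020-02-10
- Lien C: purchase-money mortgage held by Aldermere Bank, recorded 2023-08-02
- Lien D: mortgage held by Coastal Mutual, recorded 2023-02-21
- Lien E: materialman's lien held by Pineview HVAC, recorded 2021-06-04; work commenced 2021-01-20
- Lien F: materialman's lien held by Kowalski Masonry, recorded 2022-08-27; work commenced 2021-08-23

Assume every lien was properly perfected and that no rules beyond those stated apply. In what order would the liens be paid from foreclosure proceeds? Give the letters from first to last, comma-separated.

B, A, F, E, D, C

Adjusting effective dates: C was recorded 203 days after the deed, outside the 30-day window, so it keeps its recording date; E is treated as recorded 2021-01-20, the work-commencement date; F is treated as recorded 2021-08-23, the work-commencement date.
B, as an HOA assessment lien, has superpriority and ranks first.
The other liens, earliest effective date first: E (2021-01-20), F (2021-08-23), A (2023-02-14), D (2023-02-21), C (2023-08-02).
Because E would otherwise rank above A, the subordination swaps them.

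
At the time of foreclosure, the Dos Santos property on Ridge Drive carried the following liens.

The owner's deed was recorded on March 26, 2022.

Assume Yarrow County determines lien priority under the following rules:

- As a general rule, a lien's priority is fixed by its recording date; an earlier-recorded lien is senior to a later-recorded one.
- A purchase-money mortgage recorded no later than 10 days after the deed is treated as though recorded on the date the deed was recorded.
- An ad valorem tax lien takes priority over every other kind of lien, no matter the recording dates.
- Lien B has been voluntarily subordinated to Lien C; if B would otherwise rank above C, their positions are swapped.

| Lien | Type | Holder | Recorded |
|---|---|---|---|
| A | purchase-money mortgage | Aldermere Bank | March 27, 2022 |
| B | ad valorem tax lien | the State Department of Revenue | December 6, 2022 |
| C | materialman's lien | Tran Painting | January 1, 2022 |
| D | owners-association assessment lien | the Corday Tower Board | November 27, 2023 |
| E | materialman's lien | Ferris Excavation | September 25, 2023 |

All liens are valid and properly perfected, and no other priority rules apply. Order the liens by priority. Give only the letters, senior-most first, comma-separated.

C, B, A, E, D

First, effective dates: A was recorded within the 10-day window, so its effective date is the deed date March 26, 2022.
B, as an ad valorem tax lien, has superpriority and ranks first.
Ordering the rest by effective date: C (January 1, 2022), A (March 26, 2022), E (September 25, 2023), D (November 27, 2023).
B is senior to C before the subordination, so the two trade places.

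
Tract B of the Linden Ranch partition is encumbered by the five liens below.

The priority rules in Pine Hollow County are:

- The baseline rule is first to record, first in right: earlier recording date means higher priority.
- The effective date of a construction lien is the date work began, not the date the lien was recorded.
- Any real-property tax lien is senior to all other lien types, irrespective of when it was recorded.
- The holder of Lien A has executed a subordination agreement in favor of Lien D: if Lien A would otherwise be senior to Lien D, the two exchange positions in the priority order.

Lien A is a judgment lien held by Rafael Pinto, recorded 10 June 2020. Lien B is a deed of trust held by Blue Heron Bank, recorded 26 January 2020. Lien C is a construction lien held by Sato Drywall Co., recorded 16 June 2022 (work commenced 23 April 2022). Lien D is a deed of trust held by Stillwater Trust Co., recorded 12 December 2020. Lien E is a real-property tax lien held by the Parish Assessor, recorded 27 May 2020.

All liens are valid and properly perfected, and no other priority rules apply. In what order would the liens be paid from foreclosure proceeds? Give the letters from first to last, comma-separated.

E, B, D, A, C

Effective dates after the stated exceptions: C's effective date is 23 April 2022, when work began.
E is a real-property tax lien, so it outranks all other liens regardless of date.
Remaining liens by effective date: B (26 January 2020), A (10 June 2020), D (12 December 2020), C (23 April 2022).
A would otherwise be senior to D, so under the subordination agreement A and D exchange positions.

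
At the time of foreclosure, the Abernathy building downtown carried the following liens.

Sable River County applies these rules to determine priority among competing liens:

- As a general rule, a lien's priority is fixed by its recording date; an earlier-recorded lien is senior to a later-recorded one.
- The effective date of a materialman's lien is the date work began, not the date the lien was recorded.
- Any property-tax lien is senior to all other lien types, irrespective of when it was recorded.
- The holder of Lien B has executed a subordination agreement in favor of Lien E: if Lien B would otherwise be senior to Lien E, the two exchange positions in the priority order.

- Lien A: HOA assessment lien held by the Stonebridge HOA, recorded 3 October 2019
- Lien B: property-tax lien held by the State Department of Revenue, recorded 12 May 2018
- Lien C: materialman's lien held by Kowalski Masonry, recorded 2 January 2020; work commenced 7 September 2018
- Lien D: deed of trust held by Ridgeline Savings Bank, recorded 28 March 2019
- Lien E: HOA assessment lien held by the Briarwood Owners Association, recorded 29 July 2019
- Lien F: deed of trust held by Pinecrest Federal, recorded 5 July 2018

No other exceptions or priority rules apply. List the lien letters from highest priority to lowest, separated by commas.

Adjusting effective dates: C is treated as recorded 7 September 2018, the work-commencement date.
B is a property-tax lien and takes priority over every other lien.
Among the remaining liens, by effective date: F (5 July 2018), C (7 September 2018), D (28 March 2019), E (29 July 2019), A (3 October 2019).
The subordination applies — B was senior to E — so B and E swap.

E, F, C, D, B, A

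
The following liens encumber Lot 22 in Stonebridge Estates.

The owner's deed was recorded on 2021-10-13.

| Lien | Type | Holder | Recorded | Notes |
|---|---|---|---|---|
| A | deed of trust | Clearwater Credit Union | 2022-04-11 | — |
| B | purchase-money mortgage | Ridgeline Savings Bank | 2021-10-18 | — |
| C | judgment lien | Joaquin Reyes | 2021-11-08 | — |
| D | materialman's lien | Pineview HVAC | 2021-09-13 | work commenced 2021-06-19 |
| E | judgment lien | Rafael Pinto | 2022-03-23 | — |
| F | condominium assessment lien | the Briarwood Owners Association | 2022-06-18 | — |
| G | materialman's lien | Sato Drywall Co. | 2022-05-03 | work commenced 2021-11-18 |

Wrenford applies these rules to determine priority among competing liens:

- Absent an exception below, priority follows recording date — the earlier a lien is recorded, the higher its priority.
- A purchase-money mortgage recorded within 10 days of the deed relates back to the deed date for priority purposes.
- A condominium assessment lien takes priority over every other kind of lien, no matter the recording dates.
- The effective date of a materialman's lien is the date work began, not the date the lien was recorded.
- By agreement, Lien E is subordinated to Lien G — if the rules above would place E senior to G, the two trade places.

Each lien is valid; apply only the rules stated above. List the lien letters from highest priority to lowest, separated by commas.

F, D, B, C, G, E, A

Effective dates after the stated exceptions: B relates back to the deed date 2021-10-13; D relates back to 2021-06-19 (work commenced); G relates back to 2021-11-18 (work commenced).
F is a condominium assessment lien, so it outranks all other liens regardless of date.
The other liens, earliest effective date first: D (2021-06-19), B (2021-10-13), C (2021-11-08), G (2021-11-18), E (2022-03-23), A (2022-04-11).
Since E is not senior to G, the subordination leaves the order unchanged.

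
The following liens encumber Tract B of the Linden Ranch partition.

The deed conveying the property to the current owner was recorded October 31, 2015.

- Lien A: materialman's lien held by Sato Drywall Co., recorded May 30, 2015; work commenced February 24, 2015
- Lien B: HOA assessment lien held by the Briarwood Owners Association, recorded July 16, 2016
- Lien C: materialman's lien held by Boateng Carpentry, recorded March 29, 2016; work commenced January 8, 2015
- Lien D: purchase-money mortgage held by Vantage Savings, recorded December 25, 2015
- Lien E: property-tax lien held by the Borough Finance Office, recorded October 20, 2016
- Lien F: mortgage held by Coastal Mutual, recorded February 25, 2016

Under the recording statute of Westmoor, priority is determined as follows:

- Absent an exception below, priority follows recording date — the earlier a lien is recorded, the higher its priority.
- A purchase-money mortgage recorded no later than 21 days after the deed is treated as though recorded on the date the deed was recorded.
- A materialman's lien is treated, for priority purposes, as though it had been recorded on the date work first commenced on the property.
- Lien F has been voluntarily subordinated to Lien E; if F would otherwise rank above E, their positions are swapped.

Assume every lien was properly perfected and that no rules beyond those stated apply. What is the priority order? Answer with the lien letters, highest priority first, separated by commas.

Effective dates after the stated exceptions: A relates back to February 24, 2015 (work commenced); C's effective date is January 8, 2015, when work began; D missed the 21-day window (55 days after the deed), so its recording date stands.
Ordering by effective date: C (January 8, 2015), A (February 24, 2015), D (December 25, 2015), F (February 25, 2016), B (July 16, 2016), E (October 20, 2016).
F would otherwise be senior to E, so under the subordination agreement F and E exchange positions.

C, A, D, E, B, F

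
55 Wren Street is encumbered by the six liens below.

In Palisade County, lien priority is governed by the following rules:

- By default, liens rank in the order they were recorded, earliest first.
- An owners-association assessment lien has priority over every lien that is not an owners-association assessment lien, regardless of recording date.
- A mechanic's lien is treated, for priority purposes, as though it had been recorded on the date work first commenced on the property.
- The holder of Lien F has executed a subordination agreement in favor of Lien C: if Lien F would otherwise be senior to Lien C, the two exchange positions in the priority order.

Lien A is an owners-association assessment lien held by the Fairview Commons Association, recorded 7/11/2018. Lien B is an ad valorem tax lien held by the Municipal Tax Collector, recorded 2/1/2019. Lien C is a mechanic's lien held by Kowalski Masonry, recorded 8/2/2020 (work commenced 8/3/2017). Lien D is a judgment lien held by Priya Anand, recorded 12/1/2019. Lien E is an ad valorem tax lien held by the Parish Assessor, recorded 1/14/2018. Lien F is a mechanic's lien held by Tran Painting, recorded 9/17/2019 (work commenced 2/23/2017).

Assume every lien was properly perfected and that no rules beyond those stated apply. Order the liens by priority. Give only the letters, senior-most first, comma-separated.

Adjusting effective dates: C's effective date is 8/3/2017, when work began; F is treated as recorded 2/23/2017, the work-commencement date.
A is an owners-association assessment lien and takes priority over every other lien.
Among the remaining liens, by effective date: F (2/23/2017), C (8/3/2017), E (1/14/2018), B (2/1/2019), D (12/1/2019).
The subordination applies — F was senior to C — so F and C swap.

A, C, F, E, B, D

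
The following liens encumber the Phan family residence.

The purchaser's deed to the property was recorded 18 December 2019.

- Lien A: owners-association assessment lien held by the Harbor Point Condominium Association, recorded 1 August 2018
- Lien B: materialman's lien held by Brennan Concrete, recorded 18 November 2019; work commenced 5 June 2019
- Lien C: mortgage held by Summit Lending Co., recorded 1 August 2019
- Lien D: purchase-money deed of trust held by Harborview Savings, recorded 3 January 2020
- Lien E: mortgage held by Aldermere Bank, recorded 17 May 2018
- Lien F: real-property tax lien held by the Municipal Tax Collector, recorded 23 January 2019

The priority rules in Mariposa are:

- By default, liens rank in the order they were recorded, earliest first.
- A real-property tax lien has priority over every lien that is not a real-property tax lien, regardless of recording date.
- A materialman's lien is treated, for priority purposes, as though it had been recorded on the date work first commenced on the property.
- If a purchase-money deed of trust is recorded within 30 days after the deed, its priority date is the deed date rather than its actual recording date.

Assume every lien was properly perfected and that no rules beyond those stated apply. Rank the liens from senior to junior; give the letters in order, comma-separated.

F, E, A, B, C, D

Effective dates: B relates back to 5 June 2019 (work commenced); D relates back to the deed date 18 December 2019.
As a real-property tax lien, F is senior to every other lien.
Ordering the rest by effective date: E (17 May 2018), A (1 August 2018), B (5 June 2019), C (1 August 2019), D (18 December 2019).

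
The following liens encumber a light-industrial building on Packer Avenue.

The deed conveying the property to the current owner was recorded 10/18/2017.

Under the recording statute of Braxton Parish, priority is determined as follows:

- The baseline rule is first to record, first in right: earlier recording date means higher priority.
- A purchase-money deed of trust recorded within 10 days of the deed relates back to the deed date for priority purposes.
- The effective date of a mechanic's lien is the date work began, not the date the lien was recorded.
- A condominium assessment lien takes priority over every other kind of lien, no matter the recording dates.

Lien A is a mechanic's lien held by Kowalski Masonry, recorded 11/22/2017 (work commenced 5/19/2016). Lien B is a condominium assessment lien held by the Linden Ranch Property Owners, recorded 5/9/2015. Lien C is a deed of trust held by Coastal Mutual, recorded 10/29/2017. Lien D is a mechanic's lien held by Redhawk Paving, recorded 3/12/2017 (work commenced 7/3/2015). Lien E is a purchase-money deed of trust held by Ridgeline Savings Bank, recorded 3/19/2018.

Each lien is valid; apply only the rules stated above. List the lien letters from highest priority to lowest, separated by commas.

First, effective dates: A relates back to 5/19/2016 (work commenced); D's effective date is 7/3/2015, when work began; E missed the 10-day window (152 days after the deed), so its recording date stands.
B is a condominium assessment lien and takes priority over every other lien.
Ordering the rest by effective date: D (7/3/2015), A (5/19/2016), C (10/29/2017), E (3/19/2018).

B, D, A, C, E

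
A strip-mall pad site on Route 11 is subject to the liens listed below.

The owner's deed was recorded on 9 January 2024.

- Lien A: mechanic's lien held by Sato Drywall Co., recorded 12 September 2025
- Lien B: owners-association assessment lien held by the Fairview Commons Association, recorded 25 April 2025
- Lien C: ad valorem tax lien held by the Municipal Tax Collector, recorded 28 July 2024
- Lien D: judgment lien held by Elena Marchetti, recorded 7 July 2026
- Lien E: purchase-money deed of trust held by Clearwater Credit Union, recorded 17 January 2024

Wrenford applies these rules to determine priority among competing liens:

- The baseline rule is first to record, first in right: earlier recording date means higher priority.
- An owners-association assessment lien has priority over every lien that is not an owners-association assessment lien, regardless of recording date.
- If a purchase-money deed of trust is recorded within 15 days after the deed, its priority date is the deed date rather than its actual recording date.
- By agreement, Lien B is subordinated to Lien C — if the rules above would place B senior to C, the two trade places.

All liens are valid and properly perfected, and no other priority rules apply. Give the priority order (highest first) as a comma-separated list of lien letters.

C, E, B, A, D

Effective dates after the stated exceptions: E relates back to the deed date 9 January 2024.
B is an owners-association assessment lien and takes priority over every other lien.
Ordering the rest by effective date: E (9 January 2024), C (28 July 2024), A (12 September 2025), D (7 July 2026).
The subordination applies — B was senior to C — so B and C swap.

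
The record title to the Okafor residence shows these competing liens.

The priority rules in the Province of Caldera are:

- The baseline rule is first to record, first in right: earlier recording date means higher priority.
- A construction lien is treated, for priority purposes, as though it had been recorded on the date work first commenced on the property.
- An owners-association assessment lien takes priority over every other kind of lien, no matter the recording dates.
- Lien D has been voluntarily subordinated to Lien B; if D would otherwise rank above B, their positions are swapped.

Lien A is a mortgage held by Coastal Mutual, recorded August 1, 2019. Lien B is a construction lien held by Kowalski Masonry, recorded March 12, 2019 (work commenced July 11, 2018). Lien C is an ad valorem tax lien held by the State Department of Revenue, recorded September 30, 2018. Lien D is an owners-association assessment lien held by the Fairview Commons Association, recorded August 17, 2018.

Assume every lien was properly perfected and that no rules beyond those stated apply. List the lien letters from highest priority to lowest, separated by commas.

Effective dates after the stated exceptions: B is treated as recorded July 11, 2018, the work-commencement date.
D, as an owners-association assessment lien, has superpriority and ranks first.
Ordering the rest by effective date: B (July 11, 2018), C (September 30, 2018), A (August 1, 2019).
The subordination applies — D was senior to B — so D and B swap.

B, D, C, A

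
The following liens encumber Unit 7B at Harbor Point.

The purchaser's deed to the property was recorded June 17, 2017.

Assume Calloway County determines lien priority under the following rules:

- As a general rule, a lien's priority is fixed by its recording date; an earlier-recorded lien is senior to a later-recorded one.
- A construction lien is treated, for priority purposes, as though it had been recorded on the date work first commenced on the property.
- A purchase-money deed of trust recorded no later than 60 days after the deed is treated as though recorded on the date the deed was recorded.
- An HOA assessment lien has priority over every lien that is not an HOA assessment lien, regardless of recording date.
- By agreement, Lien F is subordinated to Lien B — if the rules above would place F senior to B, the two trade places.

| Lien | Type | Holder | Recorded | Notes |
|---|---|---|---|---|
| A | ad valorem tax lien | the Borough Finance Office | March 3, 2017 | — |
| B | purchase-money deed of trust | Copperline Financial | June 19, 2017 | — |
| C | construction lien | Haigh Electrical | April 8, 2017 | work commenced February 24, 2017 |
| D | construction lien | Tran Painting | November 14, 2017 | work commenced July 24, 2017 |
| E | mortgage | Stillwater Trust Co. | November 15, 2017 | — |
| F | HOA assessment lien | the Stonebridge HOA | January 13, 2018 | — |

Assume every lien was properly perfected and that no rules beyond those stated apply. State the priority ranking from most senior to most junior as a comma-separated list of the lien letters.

Effective dates after the stated exceptions: B was recorded within the 60-day window, so its effective date is the deed date June 17, 2017; C relates back to February 24, 2017 (work commenced); D's effective date is July 24, 2017, when work began.
F is an HOA assessment lien, so it outranks all other liens regardless of date.
Ordering the rest by effective date: C (February 24, 2017), A (March 3, 2017), B (June 17, 2017), D (July 24, 2017), E (November 15, 2017).
The subordination applies — F was senior to B — so F and B swap.

B, C, A, F, D, E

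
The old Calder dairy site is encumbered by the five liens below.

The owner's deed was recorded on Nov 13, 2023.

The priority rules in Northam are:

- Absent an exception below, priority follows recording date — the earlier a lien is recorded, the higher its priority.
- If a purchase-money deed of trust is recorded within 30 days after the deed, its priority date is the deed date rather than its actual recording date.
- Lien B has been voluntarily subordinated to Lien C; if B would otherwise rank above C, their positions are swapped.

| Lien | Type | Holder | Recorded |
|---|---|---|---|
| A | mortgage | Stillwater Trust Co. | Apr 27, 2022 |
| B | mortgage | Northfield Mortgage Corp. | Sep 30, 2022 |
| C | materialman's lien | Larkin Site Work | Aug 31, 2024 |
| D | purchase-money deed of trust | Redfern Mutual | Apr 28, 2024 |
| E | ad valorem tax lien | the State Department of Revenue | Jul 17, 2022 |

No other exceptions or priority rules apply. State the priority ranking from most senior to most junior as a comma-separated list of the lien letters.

First, effective dates: D missed the 30-day window (167 days after the deed), so its recording date stands.
Sorted by effective date: A (Apr 27, 2022), E (Jul 17, 2022), B (Sep 30, 2022), D (Apr 28, 2024), C (Aug 31, 2024).
Because B would otherwise rank above C, the subordination swaps them.

A, E, C, D, B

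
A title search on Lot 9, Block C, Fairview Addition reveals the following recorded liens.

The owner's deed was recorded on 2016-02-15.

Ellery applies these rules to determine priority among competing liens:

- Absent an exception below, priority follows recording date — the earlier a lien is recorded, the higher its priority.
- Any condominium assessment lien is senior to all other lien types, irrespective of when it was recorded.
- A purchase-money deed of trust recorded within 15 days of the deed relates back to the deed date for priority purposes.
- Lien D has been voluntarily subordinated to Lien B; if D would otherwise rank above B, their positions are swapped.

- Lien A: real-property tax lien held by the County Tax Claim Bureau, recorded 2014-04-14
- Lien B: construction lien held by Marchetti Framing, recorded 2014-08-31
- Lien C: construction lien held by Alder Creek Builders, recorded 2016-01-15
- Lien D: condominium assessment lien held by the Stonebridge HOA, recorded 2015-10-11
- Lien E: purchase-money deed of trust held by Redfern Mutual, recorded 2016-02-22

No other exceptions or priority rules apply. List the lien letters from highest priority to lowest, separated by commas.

First, effective dates: E relates back to the deed date 2016-02-15.
As a condominium assessment lien, D is senior to every other lien.
Ordering the rest by effective date: A (2014-04-14), B (2014-08-31), C (2016-01-15), E (2016-02-15).
Because D would otherwise rank above B, the subordination swaps them.

B, A, D, C, E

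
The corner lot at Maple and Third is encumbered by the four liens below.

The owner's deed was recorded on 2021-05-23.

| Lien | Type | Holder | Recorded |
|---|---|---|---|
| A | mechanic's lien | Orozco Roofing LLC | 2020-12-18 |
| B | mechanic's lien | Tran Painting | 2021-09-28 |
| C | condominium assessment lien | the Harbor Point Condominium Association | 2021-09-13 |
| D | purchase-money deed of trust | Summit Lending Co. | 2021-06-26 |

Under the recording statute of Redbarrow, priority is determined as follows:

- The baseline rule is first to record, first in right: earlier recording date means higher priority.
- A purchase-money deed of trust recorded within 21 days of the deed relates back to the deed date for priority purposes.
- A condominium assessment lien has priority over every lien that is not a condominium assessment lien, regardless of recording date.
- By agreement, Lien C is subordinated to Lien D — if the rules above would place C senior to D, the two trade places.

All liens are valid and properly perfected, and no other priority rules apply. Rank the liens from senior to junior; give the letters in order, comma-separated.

D, A, C, B

Adjusting effective dates: D was recorded 34 days after the deed, outside the 21-day window, so it keeps its recording date.
C, as a condominium assessment lien, has superpriority and ranks first.
Ordering the rest by effective date: A (2020-12-18), D (2021-06-26), B (2021-09-28).
The subordination applies — C was senior to D — so C and D swap.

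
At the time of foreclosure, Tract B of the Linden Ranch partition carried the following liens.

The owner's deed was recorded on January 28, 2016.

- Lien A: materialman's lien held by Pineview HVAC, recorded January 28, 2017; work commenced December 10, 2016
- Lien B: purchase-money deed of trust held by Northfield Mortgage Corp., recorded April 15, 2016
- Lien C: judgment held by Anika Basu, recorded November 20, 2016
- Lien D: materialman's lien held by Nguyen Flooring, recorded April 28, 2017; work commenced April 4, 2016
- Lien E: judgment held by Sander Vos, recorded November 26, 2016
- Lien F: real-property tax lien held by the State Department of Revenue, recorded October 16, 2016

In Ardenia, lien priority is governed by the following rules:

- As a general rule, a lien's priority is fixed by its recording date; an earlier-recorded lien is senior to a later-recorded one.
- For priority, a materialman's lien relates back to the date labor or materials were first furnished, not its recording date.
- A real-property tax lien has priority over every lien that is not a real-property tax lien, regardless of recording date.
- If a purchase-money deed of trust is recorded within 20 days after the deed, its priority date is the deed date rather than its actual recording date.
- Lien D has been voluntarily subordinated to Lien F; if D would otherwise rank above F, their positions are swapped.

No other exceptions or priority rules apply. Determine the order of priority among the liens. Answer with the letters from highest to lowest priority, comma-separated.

F, D, B, C, E, A

Effective dates: A relates back to December 10, 2016 (work commenced); B was recorded 78 days after the deed — beyond 20 days — so no relation-back applies; D relates back to April 4, 2016 (work commenced).
F is a real-property tax lien, so it outranks all other liens regardless of date.
Ordering the rest by effective date: D (April 4, 2016), B (April 15, 2016), C (November 20, 2016), E (November 26, 2016), A (December 10, 2016).
D is already junior to F, so the subordination agreement changes nothing.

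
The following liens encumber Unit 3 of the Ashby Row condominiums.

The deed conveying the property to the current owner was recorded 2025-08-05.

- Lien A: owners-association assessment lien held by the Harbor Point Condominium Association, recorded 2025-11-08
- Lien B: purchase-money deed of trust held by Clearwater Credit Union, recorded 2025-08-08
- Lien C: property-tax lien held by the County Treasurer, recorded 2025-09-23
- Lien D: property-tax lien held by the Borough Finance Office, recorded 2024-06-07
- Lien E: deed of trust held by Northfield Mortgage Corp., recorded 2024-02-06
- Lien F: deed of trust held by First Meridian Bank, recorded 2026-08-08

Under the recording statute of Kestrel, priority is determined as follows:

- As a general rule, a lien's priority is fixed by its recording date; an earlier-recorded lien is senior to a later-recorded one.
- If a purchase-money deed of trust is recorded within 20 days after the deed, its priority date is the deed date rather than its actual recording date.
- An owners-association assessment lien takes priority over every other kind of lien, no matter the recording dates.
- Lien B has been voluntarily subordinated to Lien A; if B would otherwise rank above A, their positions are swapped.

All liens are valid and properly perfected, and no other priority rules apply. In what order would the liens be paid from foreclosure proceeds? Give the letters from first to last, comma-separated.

Effective dates: B's effective date is the deed date, 2025-08-05.
A, as an owners-association assessment lien, has superpriority and ranks first.
Remaining liens by effective date: E (2024-02-06), D (2024-06-07), B (2025-08-05), C (2025-09-23), F (2026-08-08).
B already ranks below A; the subordination has no effect.

A, E, D, B, C, F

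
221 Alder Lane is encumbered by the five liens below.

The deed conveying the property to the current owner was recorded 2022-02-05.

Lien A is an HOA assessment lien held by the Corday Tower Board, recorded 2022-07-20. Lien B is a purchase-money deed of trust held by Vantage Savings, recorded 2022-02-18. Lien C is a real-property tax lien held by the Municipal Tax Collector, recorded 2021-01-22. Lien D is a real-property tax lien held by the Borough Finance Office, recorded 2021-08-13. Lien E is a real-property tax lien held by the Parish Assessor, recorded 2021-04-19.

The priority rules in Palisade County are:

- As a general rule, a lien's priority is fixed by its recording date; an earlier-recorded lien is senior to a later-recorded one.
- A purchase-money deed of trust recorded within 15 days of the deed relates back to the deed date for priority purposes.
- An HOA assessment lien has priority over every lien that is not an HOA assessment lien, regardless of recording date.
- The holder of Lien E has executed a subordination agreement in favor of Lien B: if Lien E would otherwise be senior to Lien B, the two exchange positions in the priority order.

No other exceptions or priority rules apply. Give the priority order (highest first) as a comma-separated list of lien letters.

Effective dates: B relates back to the deed date 2022-02-05.
A, as an HOA assessment lien, has superpriority and ranks first.
The other liens, earliest effective date first: C (2021-01-22), E (2021-04-19), D (2021-08-13), B (2022-02-05).
Because E would otherwise rank above B, the subordination swaps them.

A, C, B, D, E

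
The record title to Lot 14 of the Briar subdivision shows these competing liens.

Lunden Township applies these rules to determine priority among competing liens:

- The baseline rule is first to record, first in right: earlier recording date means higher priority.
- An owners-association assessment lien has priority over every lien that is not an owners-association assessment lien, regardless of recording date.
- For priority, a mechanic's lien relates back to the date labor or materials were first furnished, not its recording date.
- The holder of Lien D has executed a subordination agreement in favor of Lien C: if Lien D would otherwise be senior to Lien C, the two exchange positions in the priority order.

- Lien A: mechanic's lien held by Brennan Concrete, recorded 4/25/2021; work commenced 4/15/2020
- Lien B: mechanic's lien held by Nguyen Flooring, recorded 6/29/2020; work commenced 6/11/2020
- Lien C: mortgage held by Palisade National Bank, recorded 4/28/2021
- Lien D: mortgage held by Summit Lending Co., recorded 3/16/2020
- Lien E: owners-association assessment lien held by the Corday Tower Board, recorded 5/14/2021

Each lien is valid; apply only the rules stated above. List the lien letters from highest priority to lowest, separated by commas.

Adjusting effective dates: A is treated as recorded 4/15/2020, the work-commencement date; B is treated as recorded 6/11/2020, the work-commencement date.
E is an owners-association assessment lien and takes priority over every other lien.
Remaining liens by effective date: D (3/16/2020), A (4/15/2020), B (6/11/2020), C (4/28/2021).
Because D would otherwise rank above C, the subordination swaps them.

E, C, A, B, D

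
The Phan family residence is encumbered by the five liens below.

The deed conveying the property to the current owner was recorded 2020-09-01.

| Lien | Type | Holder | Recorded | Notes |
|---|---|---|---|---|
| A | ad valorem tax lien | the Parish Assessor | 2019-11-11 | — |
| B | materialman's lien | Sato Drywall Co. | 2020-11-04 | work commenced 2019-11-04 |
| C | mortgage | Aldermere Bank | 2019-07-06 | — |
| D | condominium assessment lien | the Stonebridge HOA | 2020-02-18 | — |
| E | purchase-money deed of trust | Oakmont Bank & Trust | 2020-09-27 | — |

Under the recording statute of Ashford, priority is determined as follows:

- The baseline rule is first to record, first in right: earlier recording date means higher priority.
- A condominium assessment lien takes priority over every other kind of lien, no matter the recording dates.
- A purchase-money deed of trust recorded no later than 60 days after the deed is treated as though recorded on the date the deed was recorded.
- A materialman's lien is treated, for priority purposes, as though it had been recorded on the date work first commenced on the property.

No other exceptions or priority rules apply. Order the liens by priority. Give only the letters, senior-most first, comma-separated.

First, effective dates: B's effective date is 2019-11-04, when work began; E was recorded within the 60-day window, so its effective date is the deed date 2020-09-01.
As a condominium assessment lien, D is senior to every other lien.
Ordering the rest by effective date: C (2019-07-06), B (2019-11-04), A (2019-11-11), E (2020-09-01).

D, C, B, A, E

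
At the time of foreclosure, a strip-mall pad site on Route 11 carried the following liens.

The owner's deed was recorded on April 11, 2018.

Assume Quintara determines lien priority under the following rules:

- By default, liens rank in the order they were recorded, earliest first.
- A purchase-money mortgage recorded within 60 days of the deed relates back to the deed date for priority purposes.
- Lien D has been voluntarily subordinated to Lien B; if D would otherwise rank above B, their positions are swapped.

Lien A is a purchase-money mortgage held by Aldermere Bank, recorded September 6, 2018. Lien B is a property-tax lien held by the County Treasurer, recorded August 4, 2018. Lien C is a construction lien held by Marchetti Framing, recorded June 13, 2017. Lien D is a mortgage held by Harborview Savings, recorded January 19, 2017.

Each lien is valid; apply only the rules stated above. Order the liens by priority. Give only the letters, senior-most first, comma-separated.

Effective dates after the stated exceptions: A missed the 60-day window (148 days after the deed), so its recording date stands.
Sorted by effective date: D (January 19, 2017), C (June 13, 2017), B (August 4, 2018), A (September 6, 2018).
D would otherwise be senior to B, so under the subordination agreement D and B exchange positions.

B, C, D, A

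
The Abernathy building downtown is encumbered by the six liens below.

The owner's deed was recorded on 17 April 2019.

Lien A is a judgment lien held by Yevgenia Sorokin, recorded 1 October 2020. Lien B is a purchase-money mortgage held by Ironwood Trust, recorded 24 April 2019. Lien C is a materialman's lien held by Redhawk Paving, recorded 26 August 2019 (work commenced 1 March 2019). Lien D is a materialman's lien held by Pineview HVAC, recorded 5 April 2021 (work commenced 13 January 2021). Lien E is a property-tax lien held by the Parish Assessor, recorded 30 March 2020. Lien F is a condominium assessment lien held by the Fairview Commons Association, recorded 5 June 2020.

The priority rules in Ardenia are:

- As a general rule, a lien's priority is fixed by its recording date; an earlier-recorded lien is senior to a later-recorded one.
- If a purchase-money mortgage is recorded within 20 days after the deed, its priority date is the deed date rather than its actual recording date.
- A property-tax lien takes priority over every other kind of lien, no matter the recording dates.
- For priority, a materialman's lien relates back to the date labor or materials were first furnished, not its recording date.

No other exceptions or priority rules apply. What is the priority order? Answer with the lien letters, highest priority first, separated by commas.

First, effective dates: B's effective date is the deed date, 17 April 2019; C relates back to 1 March 2019 (work commenced); D's effective date is 13 January 2021, when work began.
E, as a property-tax lien, has superpriority and ranks first.
The other liens, earliest effective date first: C (1 March 2019), B (17 April 2019), F (5 June 2020), A (1 October 2020), D (13 January 2021).

E, C, B, F, A, D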